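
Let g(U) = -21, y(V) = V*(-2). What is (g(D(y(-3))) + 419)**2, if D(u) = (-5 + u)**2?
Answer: 158404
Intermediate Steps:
y(V) = -2*V
(g(D(y(-3))) + 419)**2 = (-21 + 419)**2 = 398**2 = 158404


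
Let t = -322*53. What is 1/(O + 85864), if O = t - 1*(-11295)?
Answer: 1/80093 ≈ 1.2485e-5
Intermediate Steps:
t = -17066
O = -5771 (O = -17066 - 1*(-11295) = -17066 + 11295 = -5771)
1/(O + 85864) = 1/(-5771 + 85864) = 1/80093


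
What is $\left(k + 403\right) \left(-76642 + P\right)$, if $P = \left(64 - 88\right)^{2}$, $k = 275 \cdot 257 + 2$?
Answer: $-5406771280$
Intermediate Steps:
$k = 70677$ ($k = 70675 + 2 = 70677$)
$P = 576$ ($P = \left(-24\right)^{2} = 576$)
$\left(k + 403\right) \left(-76642 + P\right) = \left(70677 + 403\right) \left(-76642 + 576\right) = 71080 \left(-76066\right) = -5406771280$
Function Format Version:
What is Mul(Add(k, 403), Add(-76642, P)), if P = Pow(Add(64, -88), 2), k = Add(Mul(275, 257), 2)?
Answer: -5406771280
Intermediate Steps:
k = 70677 (k = Add(70675, 2) = 70677)
P = 576 (P = Pow(-24, 2) = 576)
Mul(Add(k, 403), Add(-76642, P)) = Mul(Add(70677, 403), Add(-76642, 576)) = Mul(71080, -76066) = -5406771280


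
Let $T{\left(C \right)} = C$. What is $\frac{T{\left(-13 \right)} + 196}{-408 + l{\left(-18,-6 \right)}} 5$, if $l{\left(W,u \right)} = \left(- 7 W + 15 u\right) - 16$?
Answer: $- \frac{915}{388} \approx -2.3582$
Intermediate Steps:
$l{\left(W,u \right)} = -16 - 7 W + 15 u$
$\frac{T{\left(-13 \right)} + 196}{-408 + l{\left(-18,-6 \right)}} 5 = \frac{-13 + 196}{-408 - -20} \cdot 5 = \frac{183}{-408 - -20} \cdot 5 = \frac{183}{-408 + 20} \cdot 5 = \frac{183}{-388} \cdot 5 = 183 \left(- \frac{1}{388}\right) 5 = \left(- \frac{183}{388}\right) 5 = - \frac{915}{388}$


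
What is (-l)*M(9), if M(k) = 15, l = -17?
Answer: 255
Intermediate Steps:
(-l)*M(9) = -1*(-17)*15 = 17*15 = 255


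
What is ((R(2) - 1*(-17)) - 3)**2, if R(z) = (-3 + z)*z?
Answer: 144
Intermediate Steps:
R(z) = z*(-3 + z)
((R(2) - 1*(-17)) - 3)**2 = ((2*(-3 + 2) - 1*(-17)) - 3)**2 = ((2*(-1) + 17) - 3)**2 = ((-2 + 17) - 3)**2 = (15 - 3)**2 = 12**2 = 144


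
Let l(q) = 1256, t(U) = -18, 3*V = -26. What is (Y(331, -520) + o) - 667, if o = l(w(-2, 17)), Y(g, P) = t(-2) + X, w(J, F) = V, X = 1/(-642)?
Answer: 366581/642 ≈ 571.00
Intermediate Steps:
V = -26/3 (V = (1/3)*(-26) = -26/3 ≈ -8.6667)
X = -1/642 ≈ -0.0015576
w(J, F) = -26/3
Y(g, P) = -11557/642 (Y(g, P) = -18 - 1/642 = -11557/642)
o = 1256
(Y(331, -520) + o) - 667 = (-11557/642 + 1256) - 667 = 794795/642 - 667 = 366581/642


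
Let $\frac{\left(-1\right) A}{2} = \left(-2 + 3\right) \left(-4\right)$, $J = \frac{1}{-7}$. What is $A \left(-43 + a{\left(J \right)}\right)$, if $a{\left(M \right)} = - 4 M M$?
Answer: $- \frac{16888}{49} \approx -344.65$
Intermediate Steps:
$J = - \frac{1}{7} \approx -0.14286$
$A = 8$ ($A = - 2 \left(-2 + 3\right) \left(-4\right) = - 2 \cdot 1 \left(-4\right) = \left(-2\right) \left(-4\right) = 8$)
$a{\left(M \right)} = - 4 M^{2}$
$A \left(-43 + a{\left(J \right)}\right) = 8 \left(-43 - 4 \left(- \frac{1}{7}\right)^{2}\right) = 8 \left(-43 - \frac{4}{49}\right) = 8 \left(- \frac{2111}{49}\right) = - \frac{16888}{49}$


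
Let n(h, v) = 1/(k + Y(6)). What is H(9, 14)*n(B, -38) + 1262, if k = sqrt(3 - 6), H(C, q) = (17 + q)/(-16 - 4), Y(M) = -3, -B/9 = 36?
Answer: 100991/80 + 31*I*sqrt(3)/240 ≈ 1262.4 + 0.22372*I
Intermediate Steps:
B = -324 (B = -9*36 = -324)
H(C, q) = -17/20 - q/20 (H(C, q) = (17 + q)/(-20) = (17 + q)*(-1/20) = -17/20 - q/20)
k = I*sqrt(3) (k = sqrt(-3) = I*sqrt(3) ≈ 1.732*I)
n(h, v) = 1/(-3 + I*sqrt(3)) (n(h, v) = 1/(I*sqrt(3) - 3) = 1/(-3 + I*sqrt(3)))
H(9, 14)*n(B, -38) + 1262 = (-17/20 - 1/20*14)*(-1/4 - I*sqrt(3)/12) + 1262 = (-17/20 - 7/10)*(-1/4 - I*sqrt(3)/12) + 1262 = -31*(-1/4 - I*sqrt(3)/12)/20 + 1262 = (31/80 + 31*I*sqrt(3)/240) + 1262 = 100991/80 + 31*I*sqrt(3)/240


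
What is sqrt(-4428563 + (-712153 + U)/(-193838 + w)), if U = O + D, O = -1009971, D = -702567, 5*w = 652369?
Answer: 4*I*sqrt(27782224271052033)/316821 ≈ 2104.4*I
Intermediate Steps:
w = 652369/5 (w = (1/5)*652369 = 652369/5 ≈ 1.3047e+5)
U = -1712538 (U = -1009971 - 702567 = -1712538)
sqrt(-4428563 + (-712153 + U)/(-193838 + w)) = sqrt(-4428563 + (-712153 - 1712538)/(-193838 + 652369/5)) = sqrt(-4428563 - 2424691/(-316821/5)) = sqrt(-4428563 - 2424691*(-5/316821)) = sqrt(-4428563 + 12123455/316821) = sqrt(-1403049634768/316821) = 4*I*sqrt(27782224271052033)/316821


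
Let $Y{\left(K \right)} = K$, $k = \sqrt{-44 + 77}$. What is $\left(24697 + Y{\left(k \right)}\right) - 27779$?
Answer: $-3082 + \sqrt{33} \approx -3076.3$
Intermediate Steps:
$k = \sqrt{33} \approx 5.7446$
$\left(24697 + Y{\left(k \right)}\right) - 27779 = \left(24697 + \sqrt{33}\right) - 27779 = -3082 + \sqrt{33}$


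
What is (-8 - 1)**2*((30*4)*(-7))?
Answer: -68040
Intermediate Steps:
(-8 - 1)**2*((30*4)*(-7)) = (-9)**2*(120*(-7)) = 81*(-840) = -68040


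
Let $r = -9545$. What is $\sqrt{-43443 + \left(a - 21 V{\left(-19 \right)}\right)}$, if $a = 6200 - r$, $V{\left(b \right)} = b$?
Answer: $i \sqrt{27299} \approx 165.22 i$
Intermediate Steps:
$a = 15745$ ($a = 6200 - -9545 = 6200 + 9545 = 15745$)
$\sqrt{-43443 + \left(a - 21 V{\left(-19 \right)}\right)} = \sqrt{-43443 + \left(15745 - 21 \left(-19\right)\right)} = \sqrt{-43443 + \left(15745 - -399\right)} = \sqrt{-43443 + \left(15745 + 399\right)} = \sqrt{-43443 + 16144} = \sqrt{-27299} = i \sqrt{27299}$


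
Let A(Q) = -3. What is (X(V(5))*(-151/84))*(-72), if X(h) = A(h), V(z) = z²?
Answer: -2718/7 ≈ -388.29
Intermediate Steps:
X(h) = -3
(X(V(5))*(-151/84))*(-72) = -(-453)/84*(-72) = -3*(-151/84)*(-72) = (151/28)*(-72) = -2718/7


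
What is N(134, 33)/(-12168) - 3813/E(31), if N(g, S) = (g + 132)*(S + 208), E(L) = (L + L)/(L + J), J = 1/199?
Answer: -2314982767/1210716 ≈ -1912.1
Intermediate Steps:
J = 1/199 ≈ 0.0050251
E(L) = 2*L/(1/199 + L) (E(L) = (L + L)/(L + 1/199) = (2*L)/(1/199 + L) = 2*L/(1/199 + L))
N(g, S) = (132 + g)*(208 + S)
N(134, 33)/(-12168) - 3813/E(31) = (27456 + 132*33 + 208*134 + 33*134)/(-12168) - 3813/(398*31/(1 + 199*31)) = (27456 + 4356 + 27872 + 4422)*(-1/12168) - 3813/(398*31/(1 + 6169)) = 64106*(-1/12168) - 3813/(398*31/6170) = -32053/6084 - 3813/(398*31*(1/6170)) = -32053/6084 - 3813/6169/3085 = -32053/6084 - 3813*3085/6169 = -32053/6084 - 379455/199 = -2314982767/1210716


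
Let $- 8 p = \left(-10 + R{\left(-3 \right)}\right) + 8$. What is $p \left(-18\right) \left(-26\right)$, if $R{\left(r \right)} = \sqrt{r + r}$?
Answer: $117 - \frac{117 i \sqrt{6}}{2} \approx 117.0 - 143.3 i$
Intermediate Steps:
$R{\left(r \right)} = \sqrt{2} \sqrt{r}$ ($R{\left(r \right)} = \sqrt{2 r} = \sqrt{2} \sqrt{r}$)
$p = \frac{1}{4} - \frac{i \sqrt{6}}{8}$ ($p = - \frac{\left(-10 + \sqrt{2} \sqrt{-3}\right) + 8}{8} = - \frac{\left(-10 + \sqrt{2} i \sqrt{3}\right) + 8}{8} = - \frac{\left(-10 + i \sqrt{6}\right) + 8}{8} = - \frac{-2 + i \sqrt{6}}{8} = \frac{1}{4} - \frac{i \sqrt{6}}{8} \approx 0.25 - 0.30619 i$)
$p \left(-18\right) \left(-26\right) = \left(\frac{1}{4} - \frac{i \sqrt{6}}{8}\right) \left(-18\right) \left(-26\right) = \left(- \frac{9}{2} + \frac{9 i \sqrt{6}}{4}\right) \left(-26\right) = 117 - \frac{117 i \sqrt{6}}{2}$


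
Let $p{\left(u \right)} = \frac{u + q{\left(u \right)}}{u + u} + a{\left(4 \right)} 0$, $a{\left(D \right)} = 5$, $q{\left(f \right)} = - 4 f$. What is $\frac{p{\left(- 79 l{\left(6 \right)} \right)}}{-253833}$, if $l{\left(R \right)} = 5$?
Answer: $\frac{1}{169222} \approx 5.9094 \cdot 10^{-6}$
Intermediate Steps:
$p{\left(u \right)} = - \frac{3}{2}$ ($p{\left(u \right)} = \frac{u - 4 u}{u + u} + 5 \cdot 0 = \frac{\left(-3\right) u}{2 u} + 0 = - 3 u \frac{1}{2 u} + 0 = - \frac{3}{2} + 0 = - \frac{3}{2}$)
$\frac{p{\left(- 79 l{\left(6 \right)} \right)}}{-253833} = - \frac{3}{2 \left(-253833\right)} = \left(- \frac{3}{2}\right) \left(- \frac{1}{253833}\right) = \frac{1}{169222}$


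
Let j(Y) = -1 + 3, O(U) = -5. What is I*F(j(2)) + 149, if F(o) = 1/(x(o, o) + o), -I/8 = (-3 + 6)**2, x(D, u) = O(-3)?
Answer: 173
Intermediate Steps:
x(D, u) = -5
j(Y) = 2
I = -72 (I = -8*(-3 + 6)**2 = -8*3**2 = -8*9 = -72)
F(o) = 1/(-5 + o)
I*F(j(2)) + 149 = -72/(-5 + 2) + 149 = -72/(-3) + 149 = -72*(-1/3) + 149 = 24 + 149 = 173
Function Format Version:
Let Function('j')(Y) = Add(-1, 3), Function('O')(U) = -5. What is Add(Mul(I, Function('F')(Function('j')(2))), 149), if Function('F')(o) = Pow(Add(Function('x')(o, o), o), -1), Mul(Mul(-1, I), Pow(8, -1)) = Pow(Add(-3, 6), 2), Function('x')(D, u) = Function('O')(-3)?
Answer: 173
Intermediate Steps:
Function('x')(D, u) = -5
Function('j')(Y) = 2
I = -72 (I = Mul(-8, Pow(Add(-3, 6), 2)) = Mul(-8, Pow(3, 2)) = Mul(-8, 9) = -72)
Function('F')(o) = Pow(Add(-5, o), -1)
Add(Mul(I, Function('F')(Function('j')(2))), 149) = Add(Mul(-72, Pow(Add(-5, 2), -1)), 149) = Add(Mul(-72, Pow(-3, -1)), 149) = Add(Mul(-72, Rational(-1, 3)), 149) = Add(24, 149) = 173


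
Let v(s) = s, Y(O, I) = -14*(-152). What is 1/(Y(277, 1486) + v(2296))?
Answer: 1/4424 ≈ 0.00022604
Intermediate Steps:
Y(O, I) = 2128
1/(Y(277, 1486) + v(2296)) = 1/(2128 + 2296) = 1/4424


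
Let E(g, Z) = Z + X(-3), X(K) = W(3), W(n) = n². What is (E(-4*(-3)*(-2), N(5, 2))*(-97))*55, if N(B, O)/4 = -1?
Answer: -26675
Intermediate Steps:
X(K) = 9 (X(K) = 3² = 9)
N(B, O) = -4 (N(B, O) = 4*(-1) = -4)
E(g, Z) = 9 + Z (E(g, Z) = Z + 9 = 9 + Z)
(E(-4*(-3)*(-2), N(5, 2))*(-97))*55 = ((9 - 4)*(-97))*55 = (5*(-97))*55 = -485*55 = -26675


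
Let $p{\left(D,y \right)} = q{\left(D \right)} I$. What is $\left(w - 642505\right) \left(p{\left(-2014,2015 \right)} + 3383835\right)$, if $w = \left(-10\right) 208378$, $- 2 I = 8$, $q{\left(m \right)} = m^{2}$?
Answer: $35008086644465$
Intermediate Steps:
$I = -4$ ($I = \left(- \frac{1}{2}\right) 8 = -4$)
$w = -2083780$
$p{\left(D,y \right)} = - 4 D^{2}$ ($p{\left(D,y \right)} = D^{2} \left(-4\right) = - 4 D^{2}$)
$\left(w - 642505\right) \left(p{\left(-2014,2015 \right)} + 3383835\right) = \left(-2083780 - 642505\right) \left(- 4 \left(-2014\right)^{2} + 3383835\right) = - 2726285 \left(\left(-4\right) 4056196 + 3383835\right) = - 2726285 \left(-16224784 + 3383835\right) = \left(-2726285\right) \left(-12840949\right) = 35008086644465$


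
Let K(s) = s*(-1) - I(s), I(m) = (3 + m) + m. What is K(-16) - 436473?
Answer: -436428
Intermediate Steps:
I(m) = 3 + 2*m
K(s) = -3 - 3*s (K(s) = s*(-1) - (3 + 2*s) = -s + (-3 - 2*s) = -3 - 3*s)
K(-16) - 436473 = (-3 - 3*(-16)) - 436473 = (-3 + 48) - 436473 = 45 - 436473 = -436428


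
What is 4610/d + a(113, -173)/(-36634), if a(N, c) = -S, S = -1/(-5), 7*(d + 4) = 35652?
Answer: 1477732881/1631312020 ≈ 0.90586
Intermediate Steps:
d = 35624/7 (d = -4 + (1/7)*35652 = -4 + 35652/7 = 35624/7 ≈ 5089.1)
S = 1/5 (S = -1*(-1/5) = 1/5 ≈ 0.20000)
a(N, c) = -1/5 (a(N, c) = -1*1/5 = -1/5)
4610/d + a(113, -173)/(-36634) = 4610/(35624/7) - 1/5/(-36634) = 4610*(7/35624) - 1/5*(-1/36634) = 16135/17812 + 1/183170 = 1477732881/1631312020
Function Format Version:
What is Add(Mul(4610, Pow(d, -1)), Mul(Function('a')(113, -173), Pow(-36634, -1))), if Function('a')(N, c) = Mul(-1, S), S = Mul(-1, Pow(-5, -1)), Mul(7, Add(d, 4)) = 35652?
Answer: Rational(1477732881, 1631312020) ≈ 0.90586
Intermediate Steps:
d = Rational(35624, 7) (d = Add(-4, Mul(Rational(1, 7), 35652)) = Add(-4, Rational(35652, 7)) = Rational(35624, 7) ≈ 5089.1)
S = Rational(1, 5) (S = Mul(-1, Rational(-1, 5)) = Rational(1, 5) ≈ 0.20000)
Function('a')(N, c) = Rational(-1, 5) (Function('a')(N, c) = Mul(-1, Rational(1, 5)) = Rational(-1, 5))
Add(Mul(4610, Pow(d, -1)), Mul(Function('a')(113, -173), Pow(-36634, -1))) = Add(Mul(4610, Pow(Rational(35624, 7), -1)), Mul(Rational(-1, 5), Pow(-36634, -1))) = Add(Mul(4610, Rational(7, 35624)), Mul(Rational(-1, 5), Rational(-1, 36634))) = Add(Rational(16135, 17812), Rational(1, 183170)) = Rational(1477732881, 1631312020)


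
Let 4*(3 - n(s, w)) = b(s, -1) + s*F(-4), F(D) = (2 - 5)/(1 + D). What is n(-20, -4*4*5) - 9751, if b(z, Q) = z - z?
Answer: -9743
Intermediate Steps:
F(D) = -3/(1 + D)
b(z, Q) = 0
n(s, w) = 3 - s/4 (n(s, w) = 3 - (0 + s*(-3/(1 - 4)))/4 = 3 - (0 + s*(-3/(-3)))/4 = 3 - (0 + s*(-3*(-⅓)))/4 = 3 - (0 + s*1)/4 = 3 - (0 + s)/4 = 3 - s/4)
n(-20, -4*4*5) - 9751 = (3 - ¼*(-20)) - 9751 = (3 + 5) - 9751 = 8 - 9751 = -9743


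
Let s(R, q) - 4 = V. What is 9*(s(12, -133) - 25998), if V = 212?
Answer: -232038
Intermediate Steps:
s(R, q) = 216 (s(R, q) = 4 + 212 = 216)
9*(s(12, -133) - 25998) = 9*(216 - 25998) = 9*(-25782) = -232038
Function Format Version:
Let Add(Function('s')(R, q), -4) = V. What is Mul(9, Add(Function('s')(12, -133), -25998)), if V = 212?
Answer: -232038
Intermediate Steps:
Function('s')(R, q) = 216 (Function('s')(R, q) = Add(4, 212) = 216)
Mul(9, Add(Function('s')(12, -133), -25998)) = Mul(9, Add(216, -25998)) = Mul(9, -25782) = -232038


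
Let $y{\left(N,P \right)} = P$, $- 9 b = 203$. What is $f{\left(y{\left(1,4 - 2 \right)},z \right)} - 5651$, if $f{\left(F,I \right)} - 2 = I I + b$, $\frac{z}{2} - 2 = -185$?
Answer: $\frac{1154560}{9} \approx 1.2828 \cdot 10^{5}$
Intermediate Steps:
$z = -366$ ($z = 4 + 2 \left(-185\right) = 4 - 370 = -366$)
$b = - \frac{203}{9}$ ($b = \left(- \frac{1}{9}\right) 203 = - \frac{203}{9} \approx -22.556$)
$f{\left(F,I \right)} = - \frac{185}{9} + I^{2}$ ($f{\left(F,I \right)} = 2 + \left(I I - \frac{203}{9}\right) = 2 + \left(I^{2} - \frac{203}{9}\right) = 2 + \left(- \frac{203}{9} + I^{2}\right) = - \frac{185}{9} + I^{2}$)
$f{\left(y{\left(1,4 - 2 \right)},z \right)} - 5651 = \left(- \frac{185}{9} + \left(-366\right)^{2}\right) - 5651 = \left(- \frac{185}{9} + 133956\right) - 5651 = \frac{1205419}{9} - 5651 = \frac{1154560}{9}$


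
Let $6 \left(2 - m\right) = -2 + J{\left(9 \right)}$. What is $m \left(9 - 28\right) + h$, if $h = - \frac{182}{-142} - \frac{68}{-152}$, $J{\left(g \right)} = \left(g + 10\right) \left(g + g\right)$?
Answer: $\frac{8420963}{8094} \approx 1040.4$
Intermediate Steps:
$J{\left(g \right)} = 2 g \left(10 + g\right)$ ($J{\left(g \right)} = \left(10 + g\right) 2 g = 2 g \left(10 + g\right)$)
$m = - \frac{164}{3}$ ($m = 2 - \frac{-2 + 2 \cdot 9 \left(10 + 9\right)}{6} = 2 - \frac{-2 + 2 \cdot 9 \cdot 19}{6} = 2 - \frac{-2 + 342}{6} = 2 - \frac{170}{3} = - \frac{164}{3} \approx -54.667$)
$h = \frac{4665}{2698}$ ($h = \left(-182\right) \left(- \frac{1}{142}\right) - - \frac{17}{38} = \frac{91}{71} + \frac{17}{38} = \frac{4665}{2698} \approx 1.7291$)
$m \left(9 - 28\right) + h = - \frac{164 \left(9 - 28\right)}{3} + \frac{4665}{2698} = \left(- \frac{164}{3}\right) \left(-19\right) + \frac{4665}{2698} = \frac{3116}{3} + \frac{4665}{2698} = \frac{8420963}{8094}$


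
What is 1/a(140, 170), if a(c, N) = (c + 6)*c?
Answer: 1/20440 ≈ 4.8924e-5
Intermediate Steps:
a(c, N) = c*(6 + c) (a(c, N) = (6 + c)*c = c*(6 + c))
1/a(140, 170) = 1/(140*(6 + 140)) = 1/(140*146) = 1/20440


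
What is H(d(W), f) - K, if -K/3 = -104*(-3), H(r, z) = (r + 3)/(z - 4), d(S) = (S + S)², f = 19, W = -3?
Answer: 4693/5 ≈ 938.60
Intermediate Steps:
d(S) = 4*S² (d(S) = (2*S)² = 4*S²)
H(r, z) = (3 + r)/(-4 + z)
K = -936 (K = -(-312)*(-3) = -3*312 = -936)
H(d(W), f) - K = (3 + 4*(-3)²)/(-4 + 19) - 1*(-936) = (3 + 4*9)/15 + 936 = (3 + 36)/15 + 936 = (1/15)*39 + 936 = 13/5 + 936 = 4693/5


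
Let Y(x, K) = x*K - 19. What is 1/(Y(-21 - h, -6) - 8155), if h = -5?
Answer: -1/8078 ≈ -0.00012379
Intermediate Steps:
Y(x, K) = -19 + K*x (Y(x, K) = K*x - 19 = -19 + K*x)
1/(Y(-21 - h, -6) - 8155) = 1/((-19 - 6*(-21 - 1*(-5))) - 8155) = 1/((-19 - 6*(-21 + 5)) - 8155) = 1/((-19 - 6*(-16)) - 8155) = 1/((-19 + 96) - 8155) = 1/(77 - 8155) = 1/(-8078) = -1/8078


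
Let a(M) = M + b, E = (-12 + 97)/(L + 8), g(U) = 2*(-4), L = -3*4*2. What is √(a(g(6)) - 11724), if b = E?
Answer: I*√187797/4 ≈ 108.34*I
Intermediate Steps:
L = -24 (L = -12*2 = -24)
g(U) = -8
E = -85/16 (E = (-12 + 97)/(-24 + 8) = 85/(-16) = 85*(-1/16) = -85/16 ≈ -5.3125)
b = -85/16 ≈ -5.3125
a(M) = -85/16 + M (a(M) = M - 85/16 = -85/16 + M)
√(a(g(6)) - 11724) = √((-85/16 - 8) - 11724) = √(-213/16 - 11724) = √(-187797/16) = I*√187797/4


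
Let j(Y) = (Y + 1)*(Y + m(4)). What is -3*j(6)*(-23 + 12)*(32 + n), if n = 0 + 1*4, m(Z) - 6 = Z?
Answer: 133056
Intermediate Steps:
m(Z) = 6 + Z
n = 4 (n = 0 + 4 = 4)
j(Y) = (1 + Y)*(10 + Y) (j(Y) = (Y + 1)*(Y + (6 + 4)) = (1 + Y)*(Y + 10) = (1 + Y)*(10 + Y))
-3*j(6)*(-23 + 12)*(32 + n) = -3*(10 + 6² + 11*6)*(-23 + 12)*(32 + 4) = -3*(10 + 36 + 66)*(-11*36) = -336*(-396) = -3*(-44352) = 133056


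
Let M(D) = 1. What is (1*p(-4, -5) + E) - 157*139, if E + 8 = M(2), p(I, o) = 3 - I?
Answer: -21823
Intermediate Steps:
E = -7 (E = -8 + 1 = -7)
(1*p(-4, -5) + E) - 157*139 = (1*(3 - 1*(-4)) - 7) - 157*139 = (1*(3 + 4) - 7) - 21823 = (1*7 - 7) - 21823 = (7 - 7) - 21823 = 0 - 21823 = -21823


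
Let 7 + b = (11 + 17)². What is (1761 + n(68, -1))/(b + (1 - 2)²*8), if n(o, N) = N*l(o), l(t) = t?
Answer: 1693/785 ≈ 2.1567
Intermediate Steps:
b = 777 (b = -7 + (11 + 17)² = -7 + 28² = -7 + 784 = 777)
n(o, N) = N*o
(1761 + n(68, -1))/(b + (1 - 2)²*8) = (1761 - 1*68)/(777 + (1 - 2)²*8) = (1761 - 68)/(777 + (-1)²*8) = 1693/(777 + 1*8) = 1693/(777 + 8) = 1693/785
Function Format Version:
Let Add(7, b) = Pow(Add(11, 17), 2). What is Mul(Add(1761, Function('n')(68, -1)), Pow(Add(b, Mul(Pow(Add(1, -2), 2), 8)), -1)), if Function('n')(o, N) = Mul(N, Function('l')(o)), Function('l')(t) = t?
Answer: Rational(1693, 785) ≈ 2.1567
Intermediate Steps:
b = 777 (b = Add(-7, Pow(Add(11, 17), 2)) = Add(-7, Pow(28, 2)) = Add(-7, 784) = 777)
Function('n')(o, N) = Mul(N, o)
Mul(Add(1761, Function('n')(68, -1)), Pow(Add(b, Mul(Pow(Add(1, -2), 2), 8)), -1)) = Mul(Add(1761, Mul(-1, 68)), Pow(Add(777, Mul(Pow(Add(1, -2), 2), 8)), -1)) = Mul(Add(1761, -68), Pow(Add(777, Mul(Pow(-1, 2), 8)), -1)) = Mul(1693, Pow(Add(777, Mul(1, 8)), -1)) = Mul(1693, Pow(Add(777, 8), -1)) = Mul(1693, Pow(785, -1)) = Mul(1693, Rational(1, 785)) = Rational(1693, 785)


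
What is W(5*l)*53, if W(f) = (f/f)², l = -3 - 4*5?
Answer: 53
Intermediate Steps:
l = -23 (l = -3 - 20 = -23)
W(f) = 1 (W(f) = 1² = 1)
W(5*l)*53 = 1*53 = 53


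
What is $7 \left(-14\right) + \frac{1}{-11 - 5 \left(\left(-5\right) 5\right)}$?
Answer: $- \frac{11171}{114} \approx -97.991$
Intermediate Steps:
$7 \left(-14\right) + \frac{1}{-11 - 5 \left(\left(-5\right) 5\right)} = -98 + \frac{1}{-11 - -125} = -98 + \frac{1}{-11 + 125} = -98 + \frac{1}{114} = - \frac{11171}{114}$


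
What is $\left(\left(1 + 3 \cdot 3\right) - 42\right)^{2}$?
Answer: $1024$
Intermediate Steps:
$\left(\left(1 + 3 \cdot 3\right) - 42\right)^{2} = \left(\left(1 + 9\right) - 42\right)^{2} = \left(10 - 42\right)^{2} = \left(-32\right)^{2} = 1024$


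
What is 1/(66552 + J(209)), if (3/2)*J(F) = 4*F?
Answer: 3/201328 ≈ 1.4901e-5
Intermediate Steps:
J(F) = 8*F/3 (J(F) = 2*(4*F)/3 = 8*F/3)
1/(66552 + J(209)) = 1/(66552 + (8/3)*209) = 1/(66552 + 1672/3) = 1/(201328/3) = 3/201328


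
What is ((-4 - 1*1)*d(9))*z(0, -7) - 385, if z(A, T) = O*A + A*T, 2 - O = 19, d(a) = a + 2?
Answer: -385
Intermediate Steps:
d(a) = 2 + a
O = -17 (O = 2 - 1*19 = 2 - 19 = -17)
z(A, T) = -17*A + A*T
((-4 - 1*1)*d(9))*z(0, -7) - 385 = ((-4 - 1*1)*(2 + 9))*(0*(-17 - 7)) - 385 = ((-4 - 1)*11)*(0*(-24)) - 385 = -5*11*0 - 385 = -55*0 - 385 = 0 - 385 = -385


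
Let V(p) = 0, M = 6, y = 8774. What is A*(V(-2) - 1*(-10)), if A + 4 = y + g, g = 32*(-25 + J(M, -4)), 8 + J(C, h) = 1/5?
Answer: 77204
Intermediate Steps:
J(C, h) = -39/5 (J(C, h) = -8 + 1/5 = -39/5)
g = -5248/5 (g = 32*(-25 - 39/5) = 32*(-164/5) = -5248/5 ≈ -1049.6)
A = 38602/5 (A = -4 + (8774 - 5248/5) = -4 + 38622/5 = 38602/5 ≈ 7720.4)
A*(V(-2) - 1*(-10)) = 38602*(0 - 1*(-10))/5 = 38602*(0 + 10)/5 = (38602/5)*10 = 77204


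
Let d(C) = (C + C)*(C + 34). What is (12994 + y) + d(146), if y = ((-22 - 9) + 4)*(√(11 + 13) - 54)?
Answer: 67012 - 54*√6 ≈ 66880.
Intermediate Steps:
d(C) = 2*C*(34 + C) (d(C) = (2*C)*(34 + C) = 2*C*(34 + C))
y = 1458 - 54*√6 (y = (-31 + 4)*(√24 - 54) = -27*(2*√6 - 54) = -27*(-54 + 2*√6) = 1458 - 54*√6 ≈ 1325.7)
(12994 + y) + d(146) = (12994 + (1458 - 54*√6)) + 2*146*(34 + 146) = (14452 - 54*√6) + 2*146*180 = (14452 - 54*√6) + 52560 = 67012 - 54*√6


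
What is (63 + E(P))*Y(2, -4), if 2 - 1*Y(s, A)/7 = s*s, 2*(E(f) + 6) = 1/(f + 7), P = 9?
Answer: -12775/16 ≈ -798.44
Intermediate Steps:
E(f) = -6 + 1/(2*(7 + f)) (E(f) = -6 + 1/(2*(f + 7)) = -6 + 1/(2*(7 + f)))
Y(s, A) = 14 - 7*s**2 (Y(s, A) = 14 - 7*s*s = 14 - 7*s**2)
(63 + E(P))*Y(2, -4) = (63 + (-83 - 12*9)/(2*(7 + 9)))*(14 - 7*2**2) = (63 + (1/2)*(-83 - 108)/16)*(14 - 7*4) = (63 + (1/2)*(1/16)*(-191))*(14 - 28) = (63 - 191/32)*(-14) = (1825/32)*(-14) = -12775/16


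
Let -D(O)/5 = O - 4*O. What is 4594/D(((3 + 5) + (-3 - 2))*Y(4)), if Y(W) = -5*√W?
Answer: -2297/225 ≈ -10.209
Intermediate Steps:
D(O) = 15*O (D(O) = -5*(O - 4*O) = -(-15)*O = 15*O)
4594/D(((3 + 5) + (-3 - 2))*Y(4)) = 4594/((15*(((3 + 5) + (-3 - 2))*(-5*√4)))) = 4594/((15*((8 - 5)*(-5*2)))) = 4594/((15*(3*(-10)))) = 4594/((15*(-30))) = 4594/(-450) = 4594*(-1/450) = -2297/225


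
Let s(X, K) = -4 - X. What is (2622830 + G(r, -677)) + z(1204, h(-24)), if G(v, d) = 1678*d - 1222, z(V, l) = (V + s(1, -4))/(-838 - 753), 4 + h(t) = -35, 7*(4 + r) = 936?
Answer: 2363591583/1591 ≈ 1.4856e+6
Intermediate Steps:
r = 908/7 (r = -4 + (⅐)*936 = -4 + 936/7 = 908/7 ≈ 129.71)
h(t) = -39 (h(t) = -4 - 35 = -39)
z(V, l) = 5/1591 - V/1591 (z(V, l) = (V + (-4 - 1*1))/(-838 - 753) = (V + (-4 - 1))/(-1591) = (V - 5)*(-1/1591) = (-5 + V)*(-1/1591) = 5/1591 - V/1591)
G(v, d) = -1222 + 1678*d
(2622830 + G(r, -677)) + z(1204, h(-24)) = (2622830 + (-1222 + 1678*(-677))) + (5/1591 - 1/1591*1204) = (2622830 + (-1222 - 1136006)) + (5/1591 - 28/37) = (2622830 - 1137228) - 1199/1591 = 1485602 - 1199/1591 = 2363591583/1591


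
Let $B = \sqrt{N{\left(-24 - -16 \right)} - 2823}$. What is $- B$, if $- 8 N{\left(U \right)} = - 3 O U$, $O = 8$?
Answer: $- i \sqrt{2847} \approx - 53.357 i$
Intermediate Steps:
$N{\left(U \right)} = 3 U$ ($N{\left(U \right)} = - \frac{\left(-3\right) 8 U}{8} = - \frac{\left(-24\right) U}{8} = 3 U$)
$B = i \sqrt{2847}$ ($B = \sqrt{3 \left(-24 - -16\right) - 2823} = \sqrt{3 \left(-24 + 16\right) - 2823} = \sqrt{3 \left(-8\right) - 2823} = \sqrt{-24 - 2823} = \sqrt{-2847} = i \sqrt{2847} \approx 53.357 i$)
$- B = - i \sqrt{2847}$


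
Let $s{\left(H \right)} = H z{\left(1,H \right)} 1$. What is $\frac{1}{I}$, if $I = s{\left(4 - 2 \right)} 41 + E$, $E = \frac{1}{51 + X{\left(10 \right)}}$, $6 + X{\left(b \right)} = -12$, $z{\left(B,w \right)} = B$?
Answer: $\frac{33}{2707} \approx 0.012191$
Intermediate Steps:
$X{\left(b \right)} = -18$ ($X{\left(b \right)} = -6 - 12 = -18$)
$E = \frac{1}{33}$ ($E = \frac{1}{51 - 18} = \frac{1}{33} \approx 0.030303$)
$s{\left(H \right)} = H$ ($s{\left(H \right)} = H 1 \cdot 1 = H 1 = H$)
$I = \frac{2707}{33}$ ($I = \left(4 - 2\right) 41 + \frac{1}{33} = 2 \cdot 41 + \frac{1}{33} = 82 + \frac{1}{33} = \frac{2707}{33} \approx 82.03$)
$\frac{1}{I} = \frac{1}{\frac{2707}{33}} = \frac{33}{2707}$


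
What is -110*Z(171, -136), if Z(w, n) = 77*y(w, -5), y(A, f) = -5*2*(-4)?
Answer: -338800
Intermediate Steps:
y(A, f) = 40 (y(A, f) = -10*(-4) = 40)
Z(w, n) = 3080 (Z(w, n) = 77*40 = 3080)
-110*Z(171, -136) = -110*3080 = -338800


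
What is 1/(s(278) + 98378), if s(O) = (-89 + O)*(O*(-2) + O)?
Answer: 1/45836 ≈ 2.1817e-5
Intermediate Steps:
s(O) = -O*(-89 + O) (s(O) = (-89 + O)*(-2*O + O) = (-89 + O)*(-O) = -O*(-89 + O))
1/(s(278) + 98378) = 1/(278*(89 - 1*278) + 98378) = 1/(278*(89 - 278) + 98378) = 1/(278*(-189) + 98378) = 1/(-52542 + 98378) = 1/45836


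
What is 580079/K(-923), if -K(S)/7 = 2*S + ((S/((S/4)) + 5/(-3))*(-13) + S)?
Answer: 1740237/58786 ≈ 29.603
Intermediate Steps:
K(S) = 637/3 - 21*S (K(S) = -7*(2*S + ((S/((S/4)) + 5/(-3))*(-13) + S)) = -7*(2*S + ((S/((S*(¼))) + 5*(-⅓))*(-13) + S)) = -7*(2*S + ((S/((S/4)) - 5/3)*(-13) + S)) = -7*(2*S + ((S*(4/S) - 5/3)*(-13) + S)) = -7*(2*S + ((4 - 5/3)*(-13) + S)) = -7*(2*S + ((7/3)*(-13) + S)) = -7*(2*S + (-91/3 + S)) = -7*(-91/3 + 3*S) = 637/3 - 21*S)
580079/K(-923) = 580079/(637/3 - 21*(-923)) = 580079/(637/3 + 19383) = 580079/(58786/3) = 580079*(3/58786) = 1740237/58786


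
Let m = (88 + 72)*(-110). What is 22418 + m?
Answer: 4818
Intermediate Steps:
m = -17600 (m = 160*(-110) = -17600)
22418 + m = 22418 - 17600 = 4818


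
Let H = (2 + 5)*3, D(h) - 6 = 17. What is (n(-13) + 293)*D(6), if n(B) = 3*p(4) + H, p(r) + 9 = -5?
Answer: 6256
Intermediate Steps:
D(h) = 23 (D(h) = 6 + 17 = 23)
H = 21 (H = 7*3 = 21)
p(r) = -14 (p(r) = -9 - 5 = -14)
n(B) = -21 (n(B) = 3*(-14) + 21 = -42 + 21 = -21)
(n(-13) + 293)*D(6) = (-21 + 293)*23 = 272*23 = 6256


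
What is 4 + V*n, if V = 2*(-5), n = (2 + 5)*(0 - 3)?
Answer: 214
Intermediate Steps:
n = -21 (n = 7*(-3) = -21)
V = -10
4 + V*n = 4 - 10*(-21) = 4 + 210 = 214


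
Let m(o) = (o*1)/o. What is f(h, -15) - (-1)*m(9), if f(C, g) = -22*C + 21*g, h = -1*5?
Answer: -204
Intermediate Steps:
h = -5
m(o) = 1 (m(o) = o/o = 1)
f(h, -15) - (-1)*m(9) = (-22*(-5) + 21*(-15)) - (-1) = (110 - 315) - 1*(-1) = -205 + 1 = -204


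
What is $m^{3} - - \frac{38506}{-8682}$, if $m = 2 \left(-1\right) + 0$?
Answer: $- \frac{53981}{4341} \approx -12.435$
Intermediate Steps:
$m = -2$ ($m = -2 + 0 = -2$)
$m^{3} - - \frac{38506}{-8682} = \left(-2\right)^{3} - - \frac{38506}{-8682} = -8 - \left(-38506\right) \left(- \frac{1}{8682}\right) = -8 - \frac{19253}{4341} = - \frac{53981}{4341}$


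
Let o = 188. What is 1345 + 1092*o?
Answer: 206641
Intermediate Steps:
1345 + 1092*o = 1345 + 1092*188 = 1345 + 205296 = 206641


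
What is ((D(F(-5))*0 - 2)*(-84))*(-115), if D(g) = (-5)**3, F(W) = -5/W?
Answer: -19320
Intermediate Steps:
D(g) = -125
((D(F(-5))*0 - 2)*(-84))*(-115) = ((-125*0 - 2)*(-84))*(-115) = ((0 - 2)*(-84))*(-115) = -2*(-84)*(-115) = 168*(-115) = -19320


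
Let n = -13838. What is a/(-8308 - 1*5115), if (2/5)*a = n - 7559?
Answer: 106985/26846 ≈ 3.9851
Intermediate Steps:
a = -106985/2 (a = 5*(-13838 - 7559)/2 = (5/2)*(-21397) = -106985/2 ≈ -53493.)
a/(-8308 - 1*5115) = -106985/(2*(-8308 - 1*5115)) = -106985/(2*(-8308 - 5115)) = -106985/2/(-13423) = -106985/2*(-1/13423) = 106985/26846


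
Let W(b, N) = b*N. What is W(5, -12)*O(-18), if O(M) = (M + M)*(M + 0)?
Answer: -38880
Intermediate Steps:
W(b, N) = N*b
O(M) = 2*M**2 (O(M) = (2*M)*M = 2*M**2)
W(5, -12)*O(-18) = (-12*5)*(2*(-18)**2) = -120*324 = -60*648 = -38880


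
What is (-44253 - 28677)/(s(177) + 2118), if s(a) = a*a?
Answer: -24310/11149 ≈ -2.1805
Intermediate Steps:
s(a) = a²
(-44253 - 28677)/(s(177) + 2118) = (-44253 - 28677)/(177² + 2118) = -72930/(31329 + 2118) = -72930/33447 = -72930*1/33447 = -24310/11149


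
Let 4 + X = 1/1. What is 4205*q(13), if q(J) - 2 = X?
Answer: -4205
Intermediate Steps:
X = -3 (X = -4 + 1/1 = -4 + 1 = -3)
q(J) = -1 (q(J) = 2 - 3 = -1)
4205*q(13) = 4205*(-1) = -4205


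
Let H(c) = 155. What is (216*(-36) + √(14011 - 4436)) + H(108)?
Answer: -7621 + 5*√383 ≈ -7523.1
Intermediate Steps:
(216*(-36) + √(14011 - 4436)) + H(108) = (216*(-36) + √(14011 - 4436)) + 155 = (-7776 + √9575) + 155 = (-7776 + 5*√383) + 155 = -7621 + 5*√383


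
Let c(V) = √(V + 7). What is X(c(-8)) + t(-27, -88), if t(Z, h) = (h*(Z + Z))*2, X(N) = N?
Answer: 9504 + I ≈ 9504.0 + 1.0*I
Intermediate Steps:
c(V) = √(7 + V)
t(Z, h) = 4*Z*h (t(Z, h) = (h*(2*Z))*2 = (2*Z*h)*2 = 4*Z*h)
X(c(-8)) + t(-27, -88) = √(7 - 8) + 4*(-27)*(-88) = √(-1) + 9504 = I + 9504 = 9504 + I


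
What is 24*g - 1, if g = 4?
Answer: 95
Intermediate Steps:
24*g - 1 = 24*4 - 1 = 96 - 1 = 95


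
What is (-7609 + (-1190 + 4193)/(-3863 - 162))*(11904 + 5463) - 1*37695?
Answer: -76012789293/575 ≈ -1.3220e+8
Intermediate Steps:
(-7609 + (-1190 + 4193)/(-3863 - 162))*(11904 + 5463) - 1*37695 = (-7609 + 3003/(-4025))*17367 - 37695 = (-7609 + 3003*(-1/4025))*17367 - 37695 = (-7609 - 429/575)*17367 - 37695 = -4375604/575*17367 - 37695 = -75991114668/575 - 37695 = -76012789293/575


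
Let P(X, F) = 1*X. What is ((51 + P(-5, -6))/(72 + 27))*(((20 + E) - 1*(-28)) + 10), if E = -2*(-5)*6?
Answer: 5428/99 ≈ 54.828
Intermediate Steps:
P(X, F) = X
E = 60 (E = 10*6 = 60)
((51 + P(-5, -6))/(72 + 27))*(((20 + E) - 1*(-28)) + 10) = ((51 - 5)/(72 + 27))*(((20 + 60) - 1*(-28)) + 10) = (46/99)*((80 + 28) + 10) = (46*(1/99))*(108 + 10) = (46/99)*118 = 5428/99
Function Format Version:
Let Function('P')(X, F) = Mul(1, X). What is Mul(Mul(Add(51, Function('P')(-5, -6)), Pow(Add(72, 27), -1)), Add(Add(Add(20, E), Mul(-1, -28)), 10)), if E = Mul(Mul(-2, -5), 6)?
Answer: Rational(5428, 99) ≈ 54.828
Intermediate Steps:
Function('P')(X, F) = X
E = 60 (E = Mul(10, 6) = 60)
Mul(Mul(Add(51, Function('P')(-5, -6)), Pow(Add(72, 27), -1)), Add(Add(Add(20, E), Mul(-1, -28)), 10)) = Mul(Mul(Add(51, -5), Pow(Add(72, 27), -1)), Add(Add(Add(20, 60), Mul(-1, -28)), 10)) = Mul(Mul(46, Pow(99, -1)), Add(Add(80, 28), 10)) = Mul(Mul(46, Rational(1, 99)), Add(108, 10)) = Mul(Rational(46, 99), 118) = Rational(5428, 99)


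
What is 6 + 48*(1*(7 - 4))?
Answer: 150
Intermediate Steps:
6 + 48*(1*(7 - 4)) = 6 + 48*(1*3) = 6 + 48*3 = 6 + 144 = 150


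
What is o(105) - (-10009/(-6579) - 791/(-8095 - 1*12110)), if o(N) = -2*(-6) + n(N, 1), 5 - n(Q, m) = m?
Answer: 213269254/14769855 ≈ 14.439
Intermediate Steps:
n(Q, m) = 5 - m
o(N) = 16 (o(N) = -2*(-6) + (5 - 1*1) = 12 + (5 - 1) = 12 + 4 = 16)
o(105) - (-10009/(-6579) - 791/(-8095 - 1*12110)) = 16 - (-10009/(-6579) - 791/(-8095 - 1*12110)) = 16 - (-10009*(-1/6579) - 791/(-8095 - 12110)) = 16 - (10009/6579 - 791/(-20205)) = 16 - (10009/6579 - 791*(-1/20205)) = 16 - (10009/6579 + 791/20205) = 16 - 1*23048426/14769855 = 16 - 23048426/14769855 = 213269254/14769855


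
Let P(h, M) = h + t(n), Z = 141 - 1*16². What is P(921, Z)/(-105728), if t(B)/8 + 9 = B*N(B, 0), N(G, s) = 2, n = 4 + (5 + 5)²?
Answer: -359/15104 ≈ -0.023769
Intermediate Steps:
n = 104 (n = 4 + 10² = 4 + 100 = 104)
Z = -115 (Z = 141 - 1*256 = 141 - 256 = -115)
t(B) = -72 + 16*B (t(B) = -72 + 8*(B*2) = -72 + 8*(2*B) = -72 + 16*B)
P(h, M) = 1592 + h (P(h, M) = h + (-72 + 16*104) = h + (-72 + 1664) = h + 1592 = 1592 + h)
P(921, Z)/(-105728) = (1592 + 921)/(-105728) = 2513*(-1/105728) = -359/15104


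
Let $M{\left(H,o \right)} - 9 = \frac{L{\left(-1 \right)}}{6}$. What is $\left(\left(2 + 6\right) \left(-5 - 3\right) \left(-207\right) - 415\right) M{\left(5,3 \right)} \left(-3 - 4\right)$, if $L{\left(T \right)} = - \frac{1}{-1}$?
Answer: $- \frac{4940705}{6} \approx -8.2345 \cdot 10^{5}$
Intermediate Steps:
$L{\left(T \right)} = 1$ ($L{\left(T \right)} = \left(-1\right) \left(-1\right) = 1$)
$M{\left(H,o \right)} = \frac{55}{6}$ ($M{\left(H,o \right)} = 9 + 1 \cdot \frac{1}{6} = 9 + \frac{1}{6} = \frac{55}{6}$)
$\left(\left(2 + 6\right) \left(-5 - 3\right) \left(-207\right) - 415\right) M{\left(5,3 \right)} \left(-3 - 4\right) = \left(\left(2 + 6\right) \left(-5 - 3\right) \left(-207\right) - 415\right) \frac{55 \left(-3 - 4\right)}{6} = \left(8 \left(-8\right) \left(-207\right) - 415\right) \frac{55}{6} \left(-7\right) = \left(\left(-64\right) \left(-207\right) - 415\right) \left(- \frac{385}{6}\right) = \left(13248 - 415\right) \left(- \frac{385}{6}\right) = 12833 \left(- \frac{385}{6}\right) = - \frac{4940705}{6}$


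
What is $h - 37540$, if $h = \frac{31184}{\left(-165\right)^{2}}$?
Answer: $- \frac{1021995316}{27225} \approx -37539.0$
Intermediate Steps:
$h = \frac{31184}{27225} \approx 1.1454$
$h - 37540 = \frac{31184}{27225} - 37540 = - \frac{1021995316}{27225}$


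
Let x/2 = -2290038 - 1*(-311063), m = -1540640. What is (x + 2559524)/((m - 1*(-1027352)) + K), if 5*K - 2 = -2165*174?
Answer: 3496065/1471574 ≈ 2.3757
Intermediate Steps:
x = -3957950 (x = 2*(-2290038 - 1*(-311063)) = 2*(-2290038 + 311063) = 2*(-1978975) = -3957950)
K = -376708/5 (K = ⅖ + (-2165*174)/5 = ⅖ + (⅕)*(-376710) = ⅖ - 75342 = -376708/5 ≈ -75342.)
(x + 2559524)/((m - 1*(-1027352)) + K) = (-3957950 + 2559524)/((-1540640 - 1*(-1027352)) - 376708/5) = -1398426/((-1540640 + 1027352) - 376708/5) = -1398426/(-513288 - 376708/5) = -1398426/(-2943148/5) = -1398426*(-5/2943148) = 3496065/1471574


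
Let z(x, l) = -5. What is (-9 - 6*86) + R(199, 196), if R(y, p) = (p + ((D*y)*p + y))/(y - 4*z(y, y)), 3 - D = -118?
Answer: 1534968/73 ≈ 21027.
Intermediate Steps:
D = 121 (D = 3 - 1*(-118) = 3 + 118 = 121)
R(y, p) = (p + y + 121*p*y)/(20 + y) (R(y, p) = (p + ((121*y)*p + y))/(y - 4*(-5)) = (p + (121*p*y + y))/(y + 20) = (p + (y + 121*p*y))/(20 + y) = (p + y + 121*p*y)/(20 + y))
(-9 - 6*86) + R(199, 196) = (-9 - 6*86) + (196 + 199 + 121*196*199)/(20 + 199) = (-9 - 516) + (196 + 199 + 4719484)/219 = -525 + (1/219)*4719879 = -525 + 1573293/73 = 1534968/73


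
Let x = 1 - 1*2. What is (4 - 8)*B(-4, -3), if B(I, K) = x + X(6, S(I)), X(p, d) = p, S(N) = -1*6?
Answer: -20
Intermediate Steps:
S(N) = -6
x = -1 (x = 1 - 2 = -1)
B(I, K) = 5 (B(I, K) = -1 + 6 = 5)
(4 - 8)*B(-4, -3) = (4 - 8)*5 = -4*5 = -20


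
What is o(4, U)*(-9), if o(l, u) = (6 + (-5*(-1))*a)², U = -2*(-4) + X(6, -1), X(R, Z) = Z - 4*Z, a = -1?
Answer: -9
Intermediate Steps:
X(R, Z) = -3*Z
U = 11 (U = -2*(-4) - 3*(-1) = 8 + 3 = 11)
o(l, u) = 1 (o(l, u) = (6 - 5*(-1)*(-1))² = (6 + 5*(-1))² = (6 - 5)² = 1² = 1)
o(4, U)*(-9) = 1*(-9) = -9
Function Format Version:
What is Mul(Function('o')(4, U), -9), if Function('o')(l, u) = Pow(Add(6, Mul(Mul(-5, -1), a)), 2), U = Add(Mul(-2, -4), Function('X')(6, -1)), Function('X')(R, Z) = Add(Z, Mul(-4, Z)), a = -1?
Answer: -9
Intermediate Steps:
Function('X')(R, Z) = Mul(-3, Z)
U = 11 (U = Add(Mul(-2, -4), Mul(-3, -1)) = Add(8, 3) = 11)
Function('o')(l, u) = 1 (Function('o')(l, u) = Pow(Add(6, Mul(Mul(-5, -1), -1)), 2) = Pow(Add(6, Mul(5, -1)), 2) = Pow(Add(6, -5), 2) = Pow(1, 2) = 1)
Mul(Function('o')(4, U), -9) = Mul(1, -9) = -9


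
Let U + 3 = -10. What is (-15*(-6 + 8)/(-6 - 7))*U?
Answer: -30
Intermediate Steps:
U = -13 (U = -3 - 10 = -13)
(-15*(-6 + 8)/(-6 - 7))*U = -15*(-6 + 8)/(-6 - 7)*(-13) = -30/(-13)*(-13) = -30*(-1)/13*(-13) = -15*(-2/13)*(-13) = (30/13)*(-13) = -30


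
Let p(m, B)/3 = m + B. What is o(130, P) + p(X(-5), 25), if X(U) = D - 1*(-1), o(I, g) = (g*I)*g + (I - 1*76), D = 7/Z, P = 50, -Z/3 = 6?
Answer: 1950785/6 ≈ 3.2513e+5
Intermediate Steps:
Z = -18 (Z = -3*6 = -18)
D = -7/18 (D = 7/(-18) = 7*(-1/18) = -7/18 ≈ -0.38889)
o(I, g) = -76 + I + I*g² (o(I, g) = (I*g)*g + (I - 76) = I*g² + (-76 + I) = -76 + I + I*g²)
X(U) = 11/18 (X(U) = -7/18 - 1*(-1) = -7/18 + 1 = 11/18)
p(m, B) = 3*B + 3*m (p(m, B) = 3*(m + B) = 3*(B + m) = 3*B + 3*m)
o(130, P) + p(X(-5), 25) = (-76 + 130 + 130*50²) + (3*25 + 3*(11/18)) = (-76 + 130 + 130*2500) + (75 + 11/6) = (-76 + 130 + 325000) + 461/6 = 325054 + 461/6 = 1950785/6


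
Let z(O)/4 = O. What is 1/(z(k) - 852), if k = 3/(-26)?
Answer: -13/11082 ≈ -0.0011731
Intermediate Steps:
k = -3/26 (k = 3*(-1/26) = -3/26 ≈ -0.11538)
z(O) = 4*O
1/(z(k) - 852) = 1/(4*(-3/26) - 852) = 1/(-6/13 - 852) = 1/(-11082/13) = -13/11082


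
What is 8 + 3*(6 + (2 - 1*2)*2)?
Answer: 26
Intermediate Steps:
8 + 3*(6 + (2 - 1*2)*2) = 8 + 3*(6 + (2 - 2)*2) = 8 + 3*(6 + 0*2) = 8 + 3*(6 + 0) = 8 + 3*6 = 8 + 18 = 26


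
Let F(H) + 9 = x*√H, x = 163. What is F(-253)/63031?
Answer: -9/63031 + 163*I*√253/63031 ≈ -0.00014279 + 0.041133*I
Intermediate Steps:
F(H) = -9 + 163*√H
F(-253)/63031 = (-9 + 163*√(-253))/63031 = (-9 + 163*(I*√253))*(1/63031) = (-9 + 163*I*√253)*(1/63031) = -9/63031 + 163*I*√253/63031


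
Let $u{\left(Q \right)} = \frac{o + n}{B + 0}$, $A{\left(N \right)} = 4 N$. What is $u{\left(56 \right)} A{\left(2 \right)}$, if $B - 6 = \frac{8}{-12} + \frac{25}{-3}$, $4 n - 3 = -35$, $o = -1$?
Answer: $24$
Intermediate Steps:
$n = -8$ ($n = \frac{3}{4} + \frac{1}{4} \left(-35\right) = \frac{3}{4} - \frac{35}{4} = -8$)
$B = -3$ ($B = 6 + \left(\frac{8}{-12} + \frac{25}{-3}\right) = 6 + \left(8 \left(- \frac{1}{12}\right) + 25 \left(- \frac{1}{3}\right)\right) = 6 - 9 = -3$)
$u{\left(Q \right)} = 3$ ($u{\left(Q \right)} = \frac{-1 - 8}{-3 + 0} = - \frac{9}{-3} = \left(-9\right) \left(- \frac{1}{3}\right) = 3$)
$u{\left(56 \right)} A{\left(2 \right)} = 3 \cdot 4 \cdot 2 = 3 \cdot 8 = 24$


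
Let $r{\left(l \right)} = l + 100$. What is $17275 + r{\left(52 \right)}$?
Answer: $17427$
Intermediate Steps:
$r{\left(l \right)} = 100 + l$
$17275 + r{\left(52 \right)} = 17275 + \left(100 + 52\right) = 17275 + 152 = 17427$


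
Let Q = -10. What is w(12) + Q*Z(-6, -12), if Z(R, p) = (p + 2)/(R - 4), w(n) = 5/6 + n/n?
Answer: -49/6 ≈ -8.1667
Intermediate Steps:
w(n) = 11/6 (w(n) = 5*(1/6) + 1 = 5/6 + 1 = 11/6)
Z(R, p) = (2 + p)/(-4 + R)
w(12) + Q*Z(-6, -12) = 11/6 - 10*(2 - 12)/(-4 - 6) = 11/6 - 10*(-10)/(-10) = 11/6 - (-1)*(-10) = 11/6 - 10*1 = 11/6 - 10 = -49/6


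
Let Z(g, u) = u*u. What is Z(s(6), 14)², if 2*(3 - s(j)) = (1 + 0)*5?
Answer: 38416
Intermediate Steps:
s(j) = ½ (s(j) = 3 - (1 + 0)*5/2 = 3 - 5/2 = ½)
Z(g, u) = u²
Z(s(6), 14)² = (14²)² = 196² = 38416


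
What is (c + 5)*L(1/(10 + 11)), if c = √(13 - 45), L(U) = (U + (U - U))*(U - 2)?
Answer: -205/441 - 164*I*√2/441 ≈ -0.46485 - 0.52592*I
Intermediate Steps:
L(U) = U*(-2 + U) (L(U) = (U + 0)*(-2 + U) = U*(-2 + U))
c = 4*I*√2 (c = √(-32) = 4*I*√2 ≈ 5.6569*I)
(c + 5)*L(1/(10 + 11)) = (4*I*√2 + 5)*((-2 + 1/(10 + 11))/(10 + 11)) = (5 + 4*I*√2)*((-2 + 1/21)/21) = (5 + 4*I*√2)*((1/21)*(-41/21)) = (5 + 4*I*√2)*(-41/441) = -205/441 - 164*I*√2/441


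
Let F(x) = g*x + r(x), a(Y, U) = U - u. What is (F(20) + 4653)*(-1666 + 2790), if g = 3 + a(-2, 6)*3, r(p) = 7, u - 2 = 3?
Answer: 5372720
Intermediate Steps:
u = 5 (u = 2 + 3 = 5)
a(Y, U) = -5 + U (a(Y, U) = U - 1*5 = U - 5 = -5 + U)
g = 6 (g = 3 + (-5 + 6)*3 = 3 + 1*3 = 3 + 3 = 6)
F(x) = 7 + 6*x (F(x) = 6*x + 7 = 7 + 6*x)
(F(20) + 4653)*(-1666 + 2790) = ((7 + 6*20) + 4653)*(-1666 + 2790) = ((7 + 120) + 4653)*1124 = (127 + 4653)*1124 = 4780*1124 = 5372720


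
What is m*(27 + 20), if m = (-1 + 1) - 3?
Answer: -141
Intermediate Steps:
m = -3 (m = 0 - 3 = -3)
m*(27 + 20) = -3*(27 + 20) = -3*47 = -141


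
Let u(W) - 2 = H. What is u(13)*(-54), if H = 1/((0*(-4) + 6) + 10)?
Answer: -891/8 ≈ -111.38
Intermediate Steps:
H = 1/16 (H = 1/((0 + 6) + 10) = 1/(6 + 10) = 1/16 ≈ 0.062500)
u(W) = 33/16 (u(W) = 2 + 1/16 = 33/16)
u(13)*(-54) = (33/16)*(-54) = -891/8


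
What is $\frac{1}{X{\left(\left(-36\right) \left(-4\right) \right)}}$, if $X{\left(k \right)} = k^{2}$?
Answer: $\frac{1}{20736} \approx 4.8225 \cdot 10^{-5}$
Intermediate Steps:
$\frac{1}{X{\left(\left(-36\right) \left(-4\right) \right)}} = \frac{1}{\left(\left(-36\right) \left(-4\right)\right)^{2}} = \frac{1}{144^{2}} = \frac{1}{20736}$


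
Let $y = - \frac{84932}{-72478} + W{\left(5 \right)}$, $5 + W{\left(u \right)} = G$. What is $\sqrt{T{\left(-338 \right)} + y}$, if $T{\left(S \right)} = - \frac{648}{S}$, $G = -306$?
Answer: $\frac{i \sqrt{68338325207229}}{471107} \approx 17.547 i$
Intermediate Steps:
$W{\left(u \right)} = -311$ ($W{\left(u \right)} = -5 - 306 = -311$)
$y = - \frac{11227863}{36239}$ ($y = - \frac{84932}{-72478} - 311 = \left(-84932\right) \left(- \frac{1}{72478}\right) - 311 = \frac{42466}{36239} - 311 = - \frac{11227863}{36239} \approx -309.83$)
$\sqrt{T{\left(-338 \right)} + y} = \sqrt{- \frac{648}{-338} - \frac{11227863}{36239}} = \sqrt{\left(-648\right) \left(- \frac{1}{338}\right) - \frac{11227863}{36239}} = \sqrt{\frac{324}{169} - \frac{11227863}{36239}} = \sqrt{- \frac{1885767411}{6124391}} = \frac{i \sqrt{68338325207229}}{471107}$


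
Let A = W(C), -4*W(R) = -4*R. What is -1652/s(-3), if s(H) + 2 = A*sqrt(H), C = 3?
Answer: 3304/31 + 4956*I*sqrt(3)/31 ≈ 106.58 + 276.9*I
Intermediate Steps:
W(R) = R (W(R) = -(-1)*R = R)
A = 3
s(H) = -2 + 3*sqrt(H)
-1652/s(-3) = -1652/(-2 + 3*sqrt(-3)) = -1652/(-2 + 3*(I*sqrt(3))) = -1652/(-2 + 3*I*sqrt(3))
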